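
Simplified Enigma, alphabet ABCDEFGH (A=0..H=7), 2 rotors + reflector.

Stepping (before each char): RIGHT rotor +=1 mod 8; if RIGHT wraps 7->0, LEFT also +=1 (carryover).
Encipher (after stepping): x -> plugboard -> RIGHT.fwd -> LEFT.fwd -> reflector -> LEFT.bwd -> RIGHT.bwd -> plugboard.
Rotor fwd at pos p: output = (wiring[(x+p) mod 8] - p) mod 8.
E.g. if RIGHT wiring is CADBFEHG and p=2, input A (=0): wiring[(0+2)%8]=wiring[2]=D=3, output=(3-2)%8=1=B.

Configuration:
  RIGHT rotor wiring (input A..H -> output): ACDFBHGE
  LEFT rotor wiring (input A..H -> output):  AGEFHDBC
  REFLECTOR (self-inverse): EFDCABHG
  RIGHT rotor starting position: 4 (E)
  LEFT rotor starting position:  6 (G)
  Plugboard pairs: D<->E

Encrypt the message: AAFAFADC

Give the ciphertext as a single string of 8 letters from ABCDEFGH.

Char 1 ('A'): step: R->5, L=6; A->plug->A->R->C->L->C->refl->D->L'->A->R'->G->plug->G
Char 2 ('A'): step: R->6, L=6; A->plug->A->R->A->L->D->refl->C->L'->C->R'->C->plug->C
Char 3 ('F'): step: R->7, L=6; F->plug->F->R->C->L->C->refl->D->L'->A->R'->G->plug->G
Char 4 ('A'): step: R->0, L->7 (L advanced); A->plug->A->R->A->L->D->refl->C->L'->H->R'->F->plug->F
Char 5 ('F'): step: R->1, L=7; F->plug->F->R->F->L->A->refl->E->L'->G->R'->E->plug->D
Char 6 ('A'): step: R->2, L=7; A->plug->A->R->B->L->B->refl->F->L'->D->R'->B->plug->B
Char 7 ('D'): step: R->3, L=7; D->plug->E->R->B->L->B->refl->F->L'->D->R'->D->plug->E
Char 8 ('C'): step: R->4, L=7; C->plug->C->R->C->L->H->refl->G->L'->E->R'->E->plug->D

Answer: GCGFDBED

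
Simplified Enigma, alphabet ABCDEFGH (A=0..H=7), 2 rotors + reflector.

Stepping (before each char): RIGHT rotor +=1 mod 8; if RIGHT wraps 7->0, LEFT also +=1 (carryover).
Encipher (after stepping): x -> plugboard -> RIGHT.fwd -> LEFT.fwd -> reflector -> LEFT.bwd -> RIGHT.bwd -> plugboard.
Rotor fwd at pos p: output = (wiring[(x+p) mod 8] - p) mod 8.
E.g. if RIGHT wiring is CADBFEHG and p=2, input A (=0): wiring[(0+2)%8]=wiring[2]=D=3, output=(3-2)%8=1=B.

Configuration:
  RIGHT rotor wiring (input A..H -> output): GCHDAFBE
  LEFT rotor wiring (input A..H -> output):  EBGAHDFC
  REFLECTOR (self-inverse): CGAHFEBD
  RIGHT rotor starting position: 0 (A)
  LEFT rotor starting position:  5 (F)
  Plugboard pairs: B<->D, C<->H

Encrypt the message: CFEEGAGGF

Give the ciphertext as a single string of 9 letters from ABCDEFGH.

Answer: FGGACDHHG

Derivation:
Char 1 ('C'): step: R->1, L=5; C->plug->H->R->F->L->B->refl->G->L'->A->R'->F->plug->F
Char 2 ('F'): step: R->2, L=5; F->plug->F->R->C->L->F->refl->E->L'->E->R'->G->plug->G
Char 3 ('E'): step: R->3, L=5; E->plug->E->R->B->L->A->refl->C->L'->H->R'->G->plug->G
Char 4 ('E'): step: R->4, L=5; E->plug->E->R->C->L->F->refl->E->L'->E->R'->A->plug->A
Char 5 ('G'): step: R->5, L=5; G->plug->G->R->G->L->D->refl->H->L'->D->R'->H->plug->C
Char 6 ('A'): step: R->6, L=5; A->plug->A->R->D->L->H->refl->D->L'->G->R'->B->plug->D
Char 7 ('G'): step: R->7, L=5; G->plug->G->R->G->L->D->refl->H->L'->D->R'->C->plug->H
Char 8 ('G'): step: R->0, L->6 (L advanced); G->plug->G->R->B->L->E->refl->F->L'->H->R'->C->plug->H
Char 9 ('F'): step: R->1, L=6; F->plug->F->R->A->L->H->refl->D->L'->D->R'->G->plug->G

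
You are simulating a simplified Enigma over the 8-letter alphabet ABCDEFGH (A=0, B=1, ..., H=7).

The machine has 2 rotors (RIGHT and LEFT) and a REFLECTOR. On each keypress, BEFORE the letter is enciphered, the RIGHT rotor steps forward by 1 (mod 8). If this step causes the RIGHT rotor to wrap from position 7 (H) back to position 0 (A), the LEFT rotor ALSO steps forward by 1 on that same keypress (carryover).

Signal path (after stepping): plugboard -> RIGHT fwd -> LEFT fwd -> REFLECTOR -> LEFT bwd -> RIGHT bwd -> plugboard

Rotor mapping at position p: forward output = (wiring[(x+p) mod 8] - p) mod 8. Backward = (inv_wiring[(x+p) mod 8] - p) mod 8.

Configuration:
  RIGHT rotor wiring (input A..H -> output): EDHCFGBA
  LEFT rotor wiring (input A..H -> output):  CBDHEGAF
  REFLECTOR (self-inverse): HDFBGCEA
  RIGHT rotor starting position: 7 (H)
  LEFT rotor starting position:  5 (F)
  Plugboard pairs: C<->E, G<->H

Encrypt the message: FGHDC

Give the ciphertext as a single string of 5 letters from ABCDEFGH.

Answer: DCFBD

Derivation:
Char 1 ('F'): step: R->0, L->6 (L advanced); F->plug->F->R->G->L->G->refl->E->L'->C->R'->D->plug->D
Char 2 ('G'): step: R->1, L=6; G->plug->H->R->D->L->D->refl->B->L'->F->R'->E->plug->C
Char 3 ('H'): step: R->2, L=6; H->plug->G->R->C->L->E->refl->G->L'->G->R'->F->plug->F
Char 4 ('D'): step: R->3, L=6; D->plug->D->R->G->L->G->refl->E->L'->C->R'->B->plug->B
Char 5 ('C'): step: R->4, L=6; C->plug->E->R->A->L->C->refl->F->L'->E->R'->D->plug->D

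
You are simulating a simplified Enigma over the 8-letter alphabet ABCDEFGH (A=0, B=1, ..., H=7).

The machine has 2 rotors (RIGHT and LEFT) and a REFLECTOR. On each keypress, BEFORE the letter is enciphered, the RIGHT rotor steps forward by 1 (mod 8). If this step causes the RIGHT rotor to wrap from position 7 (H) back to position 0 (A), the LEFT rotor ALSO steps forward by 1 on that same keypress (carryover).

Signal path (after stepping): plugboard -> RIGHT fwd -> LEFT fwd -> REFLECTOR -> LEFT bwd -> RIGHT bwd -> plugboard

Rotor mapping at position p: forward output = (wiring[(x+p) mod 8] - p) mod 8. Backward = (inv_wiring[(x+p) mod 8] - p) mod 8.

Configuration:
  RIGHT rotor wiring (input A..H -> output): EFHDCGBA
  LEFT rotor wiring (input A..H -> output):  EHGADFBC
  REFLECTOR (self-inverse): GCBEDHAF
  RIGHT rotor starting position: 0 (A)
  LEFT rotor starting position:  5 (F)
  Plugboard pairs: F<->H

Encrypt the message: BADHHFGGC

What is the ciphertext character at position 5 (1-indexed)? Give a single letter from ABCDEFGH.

Char 1 ('B'): step: R->1, L=5; B->plug->B->R->G->L->D->refl->E->L'->B->R'->D->plug->D
Char 2 ('A'): step: R->2, L=5; A->plug->A->R->F->L->B->refl->C->L'->E->R'->D->plug->D
Char 3 ('D'): step: R->3, L=5; D->plug->D->R->G->L->D->refl->E->L'->B->R'->F->plug->H
Char 4 ('H'): step: R->4, L=5; H->plug->F->R->B->L->E->refl->D->L'->G->R'->A->plug->A
Char 5 ('H'): step: R->5, L=5; H->plug->F->R->C->L->F->refl->H->L'->D->R'->C->plug->C

C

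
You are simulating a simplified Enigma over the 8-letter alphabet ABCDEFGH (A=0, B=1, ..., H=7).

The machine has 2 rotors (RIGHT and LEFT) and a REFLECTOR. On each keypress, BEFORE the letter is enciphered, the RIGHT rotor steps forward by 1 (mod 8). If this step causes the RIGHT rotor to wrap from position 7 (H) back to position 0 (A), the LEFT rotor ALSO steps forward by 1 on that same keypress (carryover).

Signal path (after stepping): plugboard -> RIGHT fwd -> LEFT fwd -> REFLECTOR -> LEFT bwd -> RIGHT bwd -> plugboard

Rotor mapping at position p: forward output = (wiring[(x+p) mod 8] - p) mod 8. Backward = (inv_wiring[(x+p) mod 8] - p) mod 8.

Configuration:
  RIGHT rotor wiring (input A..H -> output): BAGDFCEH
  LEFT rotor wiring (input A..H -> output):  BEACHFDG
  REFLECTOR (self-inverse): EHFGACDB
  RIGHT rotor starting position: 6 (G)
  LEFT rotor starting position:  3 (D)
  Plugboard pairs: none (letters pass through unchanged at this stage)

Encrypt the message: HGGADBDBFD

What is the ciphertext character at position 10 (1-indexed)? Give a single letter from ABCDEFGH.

Char 1 ('H'): step: R->7, L=3; H->plug->H->R->F->L->G->refl->D->L'->E->R'->E->plug->E
Char 2 ('G'): step: R->0, L->4 (L advanced); G->plug->G->R->E->L->F->refl->C->L'->D->R'->D->plug->D
Char 3 ('G'): step: R->1, L=4; G->plug->G->R->G->L->E->refl->A->L'->F->R'->B->plug->B
Char 4 ('A'): step: R->2, L=4; A->plug->A->R->E->L->F->refl->C->L'->D->R'->C->plug->C
Char 5 ('D'): step: R->3, L=4; D->plug->D->R->B->L->B->refl->H->L'->C->R'->B->plug->B
Char 6 ('B'): step: R->4, L=4; B->plug->B->R->G->L->E->refl->A->L'->F->R'->E->plug->E
Char 7 ('D'): step: R->5, L=4; D->plug->D->R->E->L->F->refl->C->L'->D->R'->E->plug->E
Char 8 ('B'): step: R->6, L=4; B->plug->B->R->B->L->B->refl->H->L'->C->R'->D->plug->D
Char 9 ('F'): step: R->7, L=4; F->plug->F->R->G->L->E->refl->A->L'->F->R'->H->plug->H
Char 10 ('D'): step: R->0, L->5 (L advanced); D->plug->D->R->D->L->E->refl->A->L'->A->R'->B->plug->B

B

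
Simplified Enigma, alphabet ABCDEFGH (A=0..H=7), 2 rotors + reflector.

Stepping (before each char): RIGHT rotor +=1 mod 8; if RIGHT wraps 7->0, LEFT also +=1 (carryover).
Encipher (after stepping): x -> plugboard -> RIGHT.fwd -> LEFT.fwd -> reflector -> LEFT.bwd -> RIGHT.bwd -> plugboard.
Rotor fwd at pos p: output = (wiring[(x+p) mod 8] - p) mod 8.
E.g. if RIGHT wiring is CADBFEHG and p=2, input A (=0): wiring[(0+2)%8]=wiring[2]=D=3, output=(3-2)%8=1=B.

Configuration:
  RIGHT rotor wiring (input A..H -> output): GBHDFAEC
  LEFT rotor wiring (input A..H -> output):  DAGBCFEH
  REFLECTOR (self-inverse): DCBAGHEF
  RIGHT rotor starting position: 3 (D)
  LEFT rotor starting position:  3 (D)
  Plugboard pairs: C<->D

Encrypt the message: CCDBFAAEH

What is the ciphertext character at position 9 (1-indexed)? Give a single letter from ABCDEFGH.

Char 1 ('C'): step: R->4, L=3; C->plug->D->R->G->L->F->refl->H->L'->B->R'->A->plug->A
Char 2 ('C'): step: R->5, L=3; C->plug->D->R->B->L->H->refl->F->L'->G->R'->G->plug->G
Char 3 ('D'): step: R->6, L=3; D->plug->C->R->A->L->G->refl->E->L'->E->R'->B->plug->B
Char 4 ('B'): step: R->7, L=3; B->plug->B->R->H->L->D->refl->A->L'->F->R'->H->plug->H
Char 5 ('F'): step: R->0, L->4 (L advanced); F->plug->F->R->A->L->G->refl->E->L'->F->R'->E->plug->E
Char 6 ('A'): step: R->1, L=4; A->plug->A->R->A->L->G->refl->E->L'->F->R'->H->plug->H
Char 7 ('A'): step: R->2, L=4; A->plug->A->R->F->L->E->refl->G->L'->A->R'->F->plug->F
Char 8 ('E'): step: R->3, L=4; E->plug->E->R->H->L->F->refl->H->L'->E->R'->H->plug->H
Char 9 ('H'): step: R->4, L=4; H->plug->H->R->H->L->F->refl->H->L'->E->R'->B->plug->B

B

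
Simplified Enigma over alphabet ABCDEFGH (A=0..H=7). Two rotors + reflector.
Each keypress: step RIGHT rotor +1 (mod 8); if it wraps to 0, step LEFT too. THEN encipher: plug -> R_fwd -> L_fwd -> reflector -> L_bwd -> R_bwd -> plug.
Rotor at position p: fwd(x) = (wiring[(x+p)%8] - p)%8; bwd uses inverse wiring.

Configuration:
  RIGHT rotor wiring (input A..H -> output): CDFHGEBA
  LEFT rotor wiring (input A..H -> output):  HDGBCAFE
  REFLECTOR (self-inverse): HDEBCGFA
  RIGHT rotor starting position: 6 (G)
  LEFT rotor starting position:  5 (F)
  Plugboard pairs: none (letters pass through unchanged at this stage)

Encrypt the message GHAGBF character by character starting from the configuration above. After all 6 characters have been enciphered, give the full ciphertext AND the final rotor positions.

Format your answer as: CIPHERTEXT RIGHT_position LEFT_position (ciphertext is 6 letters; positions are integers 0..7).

Answer: EFDCCE 4 6

Derivation:
Char 1 ('G'): step: R->7, L=5; G->plug->G->R->F->L->B->refl->D->L'->A->R'->E->plug->E
Char 2 ('H'): step: R->0, L->6 (L advanced); H->plug->H->R->A->L->H->refl->A->L'->E->R'->F->plug->F
Char 3 ('A'): step: R->1, L=6; A->plug->A->R->C->L->B->refl->D->L'->F->R'->D->plug->D
Char 4 ('G'): step: R->2, L=6; G->plug->G->R->A->L->H->refl->A->L'->E->R'->C->plug->C
Char 5 ('B'): step: R->3, L=6; B->plug->B->R->D->L->F->refl->G->L'->B->R'->C->plug->C
Char 6 ('F'): step: R->4, L=6; F->plug->F->R->H->L->C->refl->E->L'->G->R'->E->plug->E
Final: ciphertext=EFDCCE, RIGHT=4, LEFT=6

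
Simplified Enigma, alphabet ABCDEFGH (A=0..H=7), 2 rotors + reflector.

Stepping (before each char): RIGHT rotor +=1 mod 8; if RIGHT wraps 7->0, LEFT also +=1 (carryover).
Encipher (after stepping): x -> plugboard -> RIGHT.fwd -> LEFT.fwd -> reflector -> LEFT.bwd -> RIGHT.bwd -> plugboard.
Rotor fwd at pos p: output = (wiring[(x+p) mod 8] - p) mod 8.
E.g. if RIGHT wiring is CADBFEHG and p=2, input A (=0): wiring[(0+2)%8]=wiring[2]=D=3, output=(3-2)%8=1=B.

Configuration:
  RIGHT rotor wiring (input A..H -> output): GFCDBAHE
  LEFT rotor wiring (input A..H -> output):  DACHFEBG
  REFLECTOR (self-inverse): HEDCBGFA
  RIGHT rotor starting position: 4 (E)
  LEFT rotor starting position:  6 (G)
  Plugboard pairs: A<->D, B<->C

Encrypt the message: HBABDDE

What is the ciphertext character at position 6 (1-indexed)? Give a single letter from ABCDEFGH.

Char 1 ('H'): step: R->5, L=6; H->plug->H->R->E->L->E->refl->B->L'->F->R'->F->plug->F
Char 2 ('B'): step: R->6, L=6; B->plug->C->R->A->L->D->refl->C->L'->D->R'->G->plug->G
Char 3 ('A'): step: R->7, L=6; A->plug->D->R->D->L->C->refl->D->L'->A->R'->H->plug->H
Char 4 ('B'): step: R->0, L->7 (L advanced); B->plug->C->R->C->L->B->refl->E->L'->B->R'->E->plug->E
Char 5 ('D'): step: R->1, L=7; D->plug->A->R->E->L->A->refl->H->L'->A->R'->D->plug->A
Char 6 ('D'): step: R->2, L=7; D->plug->A->R->A->L->H->refl->A->L'->E->R'->G->plug->G

G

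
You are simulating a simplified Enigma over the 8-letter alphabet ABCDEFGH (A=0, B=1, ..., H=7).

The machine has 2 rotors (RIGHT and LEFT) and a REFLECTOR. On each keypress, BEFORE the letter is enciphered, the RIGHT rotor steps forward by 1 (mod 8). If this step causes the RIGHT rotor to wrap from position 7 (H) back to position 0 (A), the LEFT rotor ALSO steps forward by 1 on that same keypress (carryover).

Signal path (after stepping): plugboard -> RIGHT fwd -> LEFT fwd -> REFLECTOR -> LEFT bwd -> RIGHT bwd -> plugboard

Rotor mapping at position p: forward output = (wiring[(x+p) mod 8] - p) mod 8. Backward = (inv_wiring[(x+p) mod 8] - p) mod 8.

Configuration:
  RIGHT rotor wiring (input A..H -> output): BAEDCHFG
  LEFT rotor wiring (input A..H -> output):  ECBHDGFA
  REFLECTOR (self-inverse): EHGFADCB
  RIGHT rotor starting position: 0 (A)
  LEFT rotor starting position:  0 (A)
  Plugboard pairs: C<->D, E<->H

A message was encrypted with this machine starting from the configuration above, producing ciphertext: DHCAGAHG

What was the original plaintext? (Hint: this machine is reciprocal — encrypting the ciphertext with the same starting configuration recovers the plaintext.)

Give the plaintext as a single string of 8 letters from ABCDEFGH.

Answer: BAHFCBEA

Derivation:
Char 1 ('D'): step: R->1, L=0; D->plug->C->R->C->L->B->refl->H->L'->D->R'->B->plug->B
Char 2 ('H'): step: R->2, L=0; H->plug->E->R->D->L->H->refl->B->L'->C->R'->A->plug->A
Char 3 ('C'): step: R->3, L=0; C->plug->D->R->C->L->B->refl->H->L'->D->R'->E->plug->H
Char 4 ('A'): step: R->4, L=0; A->plug->A->R->G->L->F->refl->D->L'->E->R'->F->plug->F
Char 5 ('G'): step: R->5, L=0; G->plug->G->R->G->L->F->refl->D->L'->E->R'->D->plug->C
Char 6 ('A'): step: R->6, L=0; A->plug->A->R->H->L->A->refl->E->L'->A->R'->B->plug->B
Char 7 ('H'): step: R->7, L=0; H->plug->E->R->E->L->D->refl->F->L'->G->R'->H->plug->E
Char 8 ('G'): step: R->0, L->1 (L advanced); G->plug->G->R->F->L->E->refl->A->L'->B->R'->A->plug->A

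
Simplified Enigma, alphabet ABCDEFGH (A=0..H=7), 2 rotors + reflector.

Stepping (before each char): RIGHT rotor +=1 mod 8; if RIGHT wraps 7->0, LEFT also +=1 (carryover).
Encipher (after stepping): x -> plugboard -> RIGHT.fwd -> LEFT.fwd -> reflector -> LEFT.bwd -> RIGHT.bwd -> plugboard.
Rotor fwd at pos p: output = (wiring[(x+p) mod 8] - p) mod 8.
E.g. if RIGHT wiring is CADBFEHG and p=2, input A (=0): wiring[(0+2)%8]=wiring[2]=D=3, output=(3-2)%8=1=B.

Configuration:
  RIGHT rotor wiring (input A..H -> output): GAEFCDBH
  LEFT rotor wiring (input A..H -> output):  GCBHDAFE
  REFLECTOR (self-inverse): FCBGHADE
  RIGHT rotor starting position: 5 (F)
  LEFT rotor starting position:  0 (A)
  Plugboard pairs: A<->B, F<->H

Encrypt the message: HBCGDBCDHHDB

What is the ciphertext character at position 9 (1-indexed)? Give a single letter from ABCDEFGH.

Char 1 ('H'): step: R->6, L=0; H->plug->F->R->H->L->E->refl->H->L'->D->R'->A->plug->B
Char 2 ('B'): step: R->7, L=0; B->plug->A->R->A->L->G->refl->D->L'->E->R'->G->plug->G
Char 3 ('C'): step: R->0, L->1 (L advanced); C->plug->C->R->E->L->H->refl->E->L'->F->R'->D->plug->D
Char 4 ('G'): step: R->1, L=1; G->plug->G->R->G->L->D->refl->G->L'->C->R'->E->plug->E
Char 5 ('D'): step: R->2, L=1; D->plug->D->R->B->L->A->refl->F->L'->H->R'->E->plug->E
Char 6 ('B'): step: R->3, L=1; B->plug->A->R->C->L->G->refl->D->L'->G->R'->D->plug->D
Char 7 ('C'): step: R->4, L=1; C->plug->C->R->F->L->E->refl->H->L'->E->R'->F->plug->H
Char 8 ('D'): step: R->5, L=1; D->plug->D->R->B->L->A->refl->F->L'->H->R'->F->plug->H
Char 9 ('H'): step: R->6, L=1; H->plug->F->R->H->L->F->refl->A->L'->B->R'->B->plug->A

A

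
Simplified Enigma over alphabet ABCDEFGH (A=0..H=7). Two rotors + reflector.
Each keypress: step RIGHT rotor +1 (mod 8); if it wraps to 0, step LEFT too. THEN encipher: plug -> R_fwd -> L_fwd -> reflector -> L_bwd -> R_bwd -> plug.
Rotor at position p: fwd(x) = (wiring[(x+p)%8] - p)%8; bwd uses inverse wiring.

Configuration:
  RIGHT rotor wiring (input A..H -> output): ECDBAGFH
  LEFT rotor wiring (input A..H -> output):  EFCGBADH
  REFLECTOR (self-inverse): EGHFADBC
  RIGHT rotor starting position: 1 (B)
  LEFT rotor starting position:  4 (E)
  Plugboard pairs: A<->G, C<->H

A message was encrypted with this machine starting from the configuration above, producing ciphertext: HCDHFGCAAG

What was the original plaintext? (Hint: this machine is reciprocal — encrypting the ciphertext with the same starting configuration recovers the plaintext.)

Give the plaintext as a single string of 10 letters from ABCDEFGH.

Char 1 ('H'): step: R->2, L=4; H->plug->C->R->G->L->G->refl->B->L'->F->R'->F->plug->F
Char 2 ('C'): step: R->3, L=4; C->plug->H->R->A->L->F->refl->D->L'->D->R'->C->plug->H
Char 3 ('D'): step: R->4, L=4; D->plug->D->R->D->L->D->refl->F->L'->A->R'->E->plug->E
Char 4 ('H'): step: R->5, L=4; H->plug->C->R->C->L->H->refl->C->L'->H->R'->D->plug->D
Char 5 ('F'): step: R->6, L=4; F->plug->F->R->D->L->D->refl->F->L'->A->R'->H->plug->C
Char 6 ('G'): step: R->7, L=4; G->plug->A->R->A->L->F->refl->D->L'->D->R'->C->plug->H
Char 7 ('C'): step: R->0, L->5 (L advanced); C->plug->H->R->H->L->E->refl->A->L'->E->R'->A->plug->G
Char 8 ('A'): step: R->1, L=5; A->plug->G->R->G->L->B->refl->G->L'->B->R'->A->plug->G
Char 9 ('A'): step: R->2, L=5; A->plug->G->R->C->L->C->refl->H->L'->D->R'->E->plug->E
Char 10 ('G'): step: R->3, L=5; G->plug->A->R->G->L->B->refl->G->L'->B->R'->F->plug->F

Answer: FHEDCHGGEF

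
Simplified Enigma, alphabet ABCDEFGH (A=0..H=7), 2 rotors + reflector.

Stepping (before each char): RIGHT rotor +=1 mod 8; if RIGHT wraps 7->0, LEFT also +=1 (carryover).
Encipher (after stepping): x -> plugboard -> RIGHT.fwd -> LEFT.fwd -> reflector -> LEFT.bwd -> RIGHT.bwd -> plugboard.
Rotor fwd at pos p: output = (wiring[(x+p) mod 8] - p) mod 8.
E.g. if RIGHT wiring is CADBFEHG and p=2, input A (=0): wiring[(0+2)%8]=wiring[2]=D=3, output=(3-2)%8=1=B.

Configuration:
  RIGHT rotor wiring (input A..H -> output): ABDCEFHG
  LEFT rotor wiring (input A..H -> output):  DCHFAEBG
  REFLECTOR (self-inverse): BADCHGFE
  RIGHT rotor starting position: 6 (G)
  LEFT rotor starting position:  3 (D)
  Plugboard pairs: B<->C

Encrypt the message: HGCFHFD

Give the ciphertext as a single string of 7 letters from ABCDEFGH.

Char 1 ('H'): step: R->7, L=3; H->plug->H->R->A->L->C->refl->D->L'->E->R'->D->plug->D
Char 2 ('G'): step: R->0, L->4 (L advanced); G->plug->G->R->H->L->B->refl->A->L'->B->R'->B->plug->C
Char 3 ('C'): step: R->1, L=4; C->plug->B->R->C->L->F->refl->G->L'->F->R'->G->plug->G
Char 4 ('F'): step: R->2, L=4; F->plug->F->R->E->L->H->refl->E->L'->A->R'->B->plug->C
Char 5 ('H'): step: R->3, L=4; H->plug->H->R->A->L->E->refl->H->L'->E->R'->D->plug->D
Char 6 ('F'): step: R->4, L=4; F->plug->F->R->F->L->G->refl->F->L'->C->R'->D->plug->D
Char 7 ('D'): step: R->5, L=4; D->plug->D->R->D->L->C->refl->D->L'->G->R'->F->plug->F

Answer: DCGCDDF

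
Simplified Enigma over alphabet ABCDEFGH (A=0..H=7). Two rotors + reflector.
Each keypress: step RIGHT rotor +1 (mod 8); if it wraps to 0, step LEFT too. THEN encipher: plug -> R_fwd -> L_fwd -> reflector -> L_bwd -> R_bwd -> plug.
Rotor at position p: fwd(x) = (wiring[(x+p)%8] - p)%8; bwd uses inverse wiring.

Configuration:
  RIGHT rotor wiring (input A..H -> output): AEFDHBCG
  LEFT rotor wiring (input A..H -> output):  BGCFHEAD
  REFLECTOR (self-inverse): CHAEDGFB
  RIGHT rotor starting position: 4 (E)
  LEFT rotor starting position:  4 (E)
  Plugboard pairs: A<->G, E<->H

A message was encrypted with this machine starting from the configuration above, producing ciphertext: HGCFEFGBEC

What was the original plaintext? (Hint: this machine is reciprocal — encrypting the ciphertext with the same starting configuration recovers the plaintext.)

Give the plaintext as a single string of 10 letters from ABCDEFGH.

Answer: DDBDDHBDBF

Derivation:
Char 1 ('H'): step: R->5, L=4; H->plug->E->R->H->L->B->refl->H->L'->D->R'->D->plug->D
Char 2 ('G'): step: R->6, L=4; G->plug->A->R->E->L->F->refl->G->L'->G->R'->D->plug->D
Char 3 ('C'): step: R->7, L=4; C->plug->C->R->F->L->C->refl->A->L'->B->R'->B->plug->B
Char 4 ('F'): step: R->0, L->5 (L advanced); F->plug->F->R->B->L->D->refl->E->L'->D->R'->D->plug->D
Char 5 ('E'): step: R->1, L=5; E->plug->H->R->H->L->C->refl->A->L'->G->R'->D->plug->D
Char 6 ('F'): step: R->2, L=5; F->plug->F->R->E->L->B->refl->H->L'->A->R'->E->plug->H
Char 7 ('G'): step: R->3, L=5; G->plug->A->R->A->L->H->refl->B->L'->E->R'->B->plug->B
Char 8 ('B'): step: R->4, L=5; B->plug->B->R->F->L->F->refl->G->L'->C->R'->D->plug->D
Char 9 ('E'): step: R->5, L=5; E->plug->H->R->C->L->G->refl->F->L'->F->R'->B->plug->B
Char 10 ('C'): step: R->6, L=5; C->plug->C->R->C->L->G->refl->F->L'->F->R'->F->plug->F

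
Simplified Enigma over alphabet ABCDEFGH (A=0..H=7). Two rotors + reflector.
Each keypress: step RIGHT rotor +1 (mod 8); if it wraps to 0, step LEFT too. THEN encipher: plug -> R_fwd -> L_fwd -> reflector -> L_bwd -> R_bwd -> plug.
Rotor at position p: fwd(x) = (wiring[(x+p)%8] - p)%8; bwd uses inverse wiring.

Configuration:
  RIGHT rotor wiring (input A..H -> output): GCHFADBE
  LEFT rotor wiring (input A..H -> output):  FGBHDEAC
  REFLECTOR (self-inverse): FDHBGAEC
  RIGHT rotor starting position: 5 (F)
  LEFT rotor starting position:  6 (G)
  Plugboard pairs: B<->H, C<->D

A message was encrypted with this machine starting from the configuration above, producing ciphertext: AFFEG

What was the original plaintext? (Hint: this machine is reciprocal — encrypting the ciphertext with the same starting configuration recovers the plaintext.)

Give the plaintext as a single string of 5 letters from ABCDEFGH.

Char 1 ('A'): step: R->6, L=6; A->plug->A->R->D->L->A->refl->F->L'->G->R'->B->plug->H
Char 2 ('F'): step: R->7, L=6; F->plug->F->R->B->L->E->refl->G->L'->H->R'->B->plug->H
Char 3 ('F'): step: R->0, L->7 (L advanced); F->plug->F->R->D->L->C->refl->H->L'->C->R'->B->plug->H
Char 4 ('E'): step: R->1, L=7; E->plug->E->R->C->L->H->refl->C->L'->D->R'->G->plug->G
Char 5 ('G'): step: R->2, L=7; G->plug->G->R->E->L->A->refl->F->L'->G->R'->C->plug->D

Answer: HHHGD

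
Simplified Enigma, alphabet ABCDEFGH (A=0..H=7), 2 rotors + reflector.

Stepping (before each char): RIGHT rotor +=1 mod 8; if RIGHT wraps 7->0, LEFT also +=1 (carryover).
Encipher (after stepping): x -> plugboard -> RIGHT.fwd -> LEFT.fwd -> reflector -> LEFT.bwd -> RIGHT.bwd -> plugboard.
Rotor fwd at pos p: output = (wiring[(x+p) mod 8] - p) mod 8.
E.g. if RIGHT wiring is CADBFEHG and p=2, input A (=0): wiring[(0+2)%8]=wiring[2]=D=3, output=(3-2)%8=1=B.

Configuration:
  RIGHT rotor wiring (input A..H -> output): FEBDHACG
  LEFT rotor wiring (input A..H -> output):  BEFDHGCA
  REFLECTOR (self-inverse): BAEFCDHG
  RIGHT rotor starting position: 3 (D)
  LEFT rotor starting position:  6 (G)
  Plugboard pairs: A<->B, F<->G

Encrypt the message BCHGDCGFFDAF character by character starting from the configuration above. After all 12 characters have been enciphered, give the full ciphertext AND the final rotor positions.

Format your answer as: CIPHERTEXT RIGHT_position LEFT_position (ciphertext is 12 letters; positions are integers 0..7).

Char 1 ('B'): step: R->4, L=6; B->plug->A->R->D->L->G->refl->H->L'->E->R'->B->plug->A
Char 2 ('C'): step: R->5, L=6; C->plug->C->R->B->L->C->refl->E->L'->A->R'->D->plug->D
Char 3 ('H'): step: R->6, L=6; H->plug->H->R->C->L->D->refl->F->L'->F->R'->F->plug->G
Char 4 ('G'): step: R->7, L=6; G->plug->F->R->A->L->E->refl->C->L'->B->R'->G->plug->F
Char 5 ('D'): step: R->0, L->7 (L advanced); D->plug->D->R->D->L->G->refl->H->L'->G->R'->H->plug->H
Char 6 ('C'): step: R->1, L=7; C->plug->C->R->C->L->F->refl->D->L'->H->R'->E->plug->E
Char 7 ('G'): step: R->2, L=7; G->plug->F->R->E->L->E->refl->C->L'->B->R'->B->plug->A
Char 8 ('F'): step: R->3, L=7; F->plug->G->R->B->L->C->refl->E->L'->E->R'->B->plug->A
Char 9 ('F'): step: R->4, L=7; F->plug->G->R->F->L->A->refl->B->L'->A->R'->F->plug->G
Char 10 ('D'): step: R->5, L=7; D->plug->D->R->A->L->B->refl->A->L'->F->R'->B->plug->A
Char 11 ('A'): step: R->6, L=7; A->plug->B->R->A->L->B->refl->A->L'->F->R'->F->plug->G
Char 12 ('F'): step: R->7, L=7; F->plug->G->R->B->L->C->refl->E->L'->E->R'->E->plug->E
Final: ciphertext=ADGFHEAAGAGE, RIGHT=7, LEFT=7

Answer: ADGFHEAAGAGE 7 7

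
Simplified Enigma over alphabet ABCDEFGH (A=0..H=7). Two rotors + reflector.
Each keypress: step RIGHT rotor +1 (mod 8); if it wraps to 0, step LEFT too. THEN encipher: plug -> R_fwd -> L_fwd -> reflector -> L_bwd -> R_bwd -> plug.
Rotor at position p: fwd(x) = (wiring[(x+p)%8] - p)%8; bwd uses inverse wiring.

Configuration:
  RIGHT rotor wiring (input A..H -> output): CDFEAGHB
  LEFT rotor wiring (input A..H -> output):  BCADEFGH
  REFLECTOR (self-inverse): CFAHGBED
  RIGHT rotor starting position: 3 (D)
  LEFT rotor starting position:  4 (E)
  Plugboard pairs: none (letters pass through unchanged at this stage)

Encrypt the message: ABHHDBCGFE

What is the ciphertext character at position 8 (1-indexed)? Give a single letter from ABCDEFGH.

Char 1 ('A'): step: R->4, L=4; A->plug->A->R->E->L->F->refl->B->L'->B->R'->G->plug->G
Char 2 ('B'): step: R->5, L=4; B->plug->B->R->C->L->C->refl->A->L'->A->R'->F->plug->F
Char 3 ('H'): step: R->6, L=4; H->plug->H->R->A->L->A->refl->C->L'->C->R'->G->plug->G
Char 4 ('H'): step: R->7, L=4; H->plug->H->R->A->L->A->refl->C->L'->C->R'->A->plug->A
Char 5 ('D'): step: R->0, L->5 (L advanced); D->plug->D->R->E->L->F->refl->B->L'->B->R'->H->plug->H
Char 6 ('B'): step: R->1, L=5; B->plug->B->R->E->L->F->refl->B->L'->B->R'->H->plug->H
Char 7 ('C'): step: R->2, L=5; C->plug->C->R->G->L->G->refl->E->L'->D->R'->A->plug->A
Char 8 ('G'): step: R->3, L=5; G->plug->G->R->A->L->A->refl->C->L'->C->R'->H->plug->H

H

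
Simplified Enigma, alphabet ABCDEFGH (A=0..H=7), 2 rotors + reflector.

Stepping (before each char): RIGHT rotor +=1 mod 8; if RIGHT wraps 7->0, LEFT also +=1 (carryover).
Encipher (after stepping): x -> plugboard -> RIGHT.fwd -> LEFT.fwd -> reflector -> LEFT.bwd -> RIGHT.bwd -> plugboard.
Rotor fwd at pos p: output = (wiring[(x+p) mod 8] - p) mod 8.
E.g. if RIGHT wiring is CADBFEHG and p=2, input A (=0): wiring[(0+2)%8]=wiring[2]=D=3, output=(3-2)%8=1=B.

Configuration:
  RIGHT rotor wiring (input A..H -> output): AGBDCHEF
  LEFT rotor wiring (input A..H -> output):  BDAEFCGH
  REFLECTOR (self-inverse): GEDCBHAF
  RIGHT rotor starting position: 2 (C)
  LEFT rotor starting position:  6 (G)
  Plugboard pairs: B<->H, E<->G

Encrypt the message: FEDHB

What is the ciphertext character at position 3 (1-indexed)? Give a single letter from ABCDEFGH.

Char 1 ('F'): step: R->3, L=6; F->plug->F->R->F->L->G->refl->A->L'->A->R'->A->plug->A
Char 2 ('E'): step: R->4, L=6; E->plug->G->R->F->L->G->refl->A->L'->A->R'->C->plug->C
Char 3 ('D'): step: R->5, L=6; D->plug->D->R->D->L->F->refl->H->L'->G->R'->G->plug->E

E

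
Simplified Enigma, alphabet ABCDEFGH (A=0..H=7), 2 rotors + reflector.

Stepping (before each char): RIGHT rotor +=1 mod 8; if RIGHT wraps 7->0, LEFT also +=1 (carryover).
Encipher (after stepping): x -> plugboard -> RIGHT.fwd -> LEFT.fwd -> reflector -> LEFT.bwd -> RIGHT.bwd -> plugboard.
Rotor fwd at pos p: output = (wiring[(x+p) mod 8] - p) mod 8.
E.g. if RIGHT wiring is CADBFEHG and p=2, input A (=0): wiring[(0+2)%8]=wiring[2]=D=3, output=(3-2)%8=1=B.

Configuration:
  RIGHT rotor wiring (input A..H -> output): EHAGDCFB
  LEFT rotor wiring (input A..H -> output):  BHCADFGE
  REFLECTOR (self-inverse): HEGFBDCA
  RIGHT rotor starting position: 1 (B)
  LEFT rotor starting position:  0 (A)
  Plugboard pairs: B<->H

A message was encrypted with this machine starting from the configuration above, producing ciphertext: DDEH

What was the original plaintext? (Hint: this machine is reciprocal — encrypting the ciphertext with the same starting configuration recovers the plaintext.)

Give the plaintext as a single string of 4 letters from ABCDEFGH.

Char 1 ('D'): step: R->2, L=0; D->plug->D->R->A->L->B->refl->E->L'->H->R'->F->plug->F
Char 2 ('D'): step: R->3, L=0; D->plug->D->R->C->L->C->refl->G->L'->G->R'->E->plug->E
Char 3 ('E'): step: R->4, L=0; E->plug->E->R->A->L->B->refl->E->L'->H->R'->A->plug->A
Char 4 ('H'): step: R->5, L=0; H->plug->B->R->A->L->B->refl->E->L'->H->R'->D->plug->D

Answer: FEAD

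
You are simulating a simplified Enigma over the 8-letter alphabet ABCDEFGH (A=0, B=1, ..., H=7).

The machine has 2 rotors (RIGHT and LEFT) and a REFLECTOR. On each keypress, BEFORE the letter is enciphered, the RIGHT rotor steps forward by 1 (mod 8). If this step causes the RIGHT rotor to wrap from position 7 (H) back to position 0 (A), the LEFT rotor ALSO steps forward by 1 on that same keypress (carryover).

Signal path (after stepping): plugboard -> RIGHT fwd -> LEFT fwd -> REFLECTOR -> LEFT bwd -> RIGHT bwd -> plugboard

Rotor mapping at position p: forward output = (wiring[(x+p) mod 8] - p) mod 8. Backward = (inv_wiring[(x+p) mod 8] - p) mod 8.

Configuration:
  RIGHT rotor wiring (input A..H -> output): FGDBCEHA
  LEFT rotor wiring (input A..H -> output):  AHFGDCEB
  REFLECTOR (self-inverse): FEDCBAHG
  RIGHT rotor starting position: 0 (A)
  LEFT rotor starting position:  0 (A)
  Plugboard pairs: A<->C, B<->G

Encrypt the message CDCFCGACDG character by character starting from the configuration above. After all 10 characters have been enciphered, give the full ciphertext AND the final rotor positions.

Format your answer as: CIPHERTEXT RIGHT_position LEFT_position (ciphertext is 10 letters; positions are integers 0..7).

Answer: HAGGFDGAHA 2 1

Derivation:
Char 1 ('C'): step: R->1, L=0; C->plug->A->R->F->L->C->refl->D->L'->E->R'->H->plug->H
Char 2 ('D'): step: R->2, L=0; D->plug->D->R->C->L->F->refl->A->L'->A->R'->C->plug->A
Char 3 ('C'): step: R->3, L=0; C->plug->A->R->G->L->E->refl->B->L'->H->R'->B->plug->G
Char 4 ('F'): step: R->4, L=0; F->plug->F->R->C->L->F->refl->A->L'->A->R'->B->plug->G
Char 5 ('C'): step: R->5, L=0; C->plug->A->R->H->L->B->refl->E->L'->G->R'->F->plug->F
Char 6 ('G'): step: R->6, L=0; G->plug->B->R->C->L->F->refl->A->L'->A->R'->D->plug->D
Char 7 ('A'): step: R->7, L=0; A->plug->C->R->H->L->B->refl->E->L'->G->R'->B->plug->G
Char 8 ('C'): step: R->0, L->1 (L advanced); C->plug->A->R->F->L->D->refl->C->L'->D->R'->C->plug->A
Char 9 ('D'): step: R->1, L=1; D->plug->D->R->B->L->E->refl->B->L'->E->R'->H->plug->H
Char 10 ('G'): step: R->2, L=1; G->plug->B->R->H->L->H->refl->G->L'->A->R'->C->plug->A
Final: ciphertext=HAGGFDGAHA, RIGHT=2, LEFT=1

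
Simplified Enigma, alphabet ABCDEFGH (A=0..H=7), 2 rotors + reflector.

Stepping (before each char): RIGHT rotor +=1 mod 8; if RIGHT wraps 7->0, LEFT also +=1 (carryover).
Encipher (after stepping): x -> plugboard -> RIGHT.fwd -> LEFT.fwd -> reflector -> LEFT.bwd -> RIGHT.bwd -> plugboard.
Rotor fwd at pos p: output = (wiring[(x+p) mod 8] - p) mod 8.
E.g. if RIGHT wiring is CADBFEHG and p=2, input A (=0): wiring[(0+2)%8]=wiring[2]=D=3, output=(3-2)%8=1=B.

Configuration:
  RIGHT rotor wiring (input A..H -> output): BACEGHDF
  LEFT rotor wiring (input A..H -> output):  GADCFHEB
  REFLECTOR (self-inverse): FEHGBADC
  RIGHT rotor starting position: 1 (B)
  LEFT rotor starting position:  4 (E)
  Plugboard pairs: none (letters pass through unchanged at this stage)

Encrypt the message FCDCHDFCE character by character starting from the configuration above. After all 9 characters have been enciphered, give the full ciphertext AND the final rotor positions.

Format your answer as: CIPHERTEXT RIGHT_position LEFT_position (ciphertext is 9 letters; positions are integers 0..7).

Answer: BFCFBBEFA 2 5

Derivation:
Char 1 ('F'): step: R->2, L=4; F->plug->F->R->D->L->F->refl->A->L'->C->R'->B->plug->B
Char 2 ('C'): step: R->3, L=4; C->plug->C->R->E->L->C->refl->H->L'->G->R'->F->plug->F
Char 3 ('D'): step: R->4, L=4; D->plug->D->R->B->L->D->refl->G->L'->H->R'->C->plug->C
Char 4 ('C'): step: R->5, L=4; C->plug->C->R->A->L->B->refl->E->L'->F->R'->F->plug->F
Char 5 ('H'): step: R->6, L=4; H->plug->H->R->B->L->D->refl->G->L'->H->R'->B->plug->B
Char 6 ('D'): step: R->7, L=4; D->plug->D->R->D->L->F->refl->A->L'->C->R'->B->plug->B
Char 7 ('F'): step: R->0, L->5 (L advanced); F->plug->F->R->H->L->A->refl->F->L'->G->R'->E->plug->E
Char 8 ('C'): step: R->1, L=5; C->plug->C->R->D->L->B->refl->E->L'->C->R'->F->plug->F
Char 9 ('E'): step: R->2, L=5; E->plug->E->R->B->L->H->refl->C->L'->A->R'->A->plug->A
Final: ciphertext=BFCFBBEFA, RIGHT=2, LEFT=5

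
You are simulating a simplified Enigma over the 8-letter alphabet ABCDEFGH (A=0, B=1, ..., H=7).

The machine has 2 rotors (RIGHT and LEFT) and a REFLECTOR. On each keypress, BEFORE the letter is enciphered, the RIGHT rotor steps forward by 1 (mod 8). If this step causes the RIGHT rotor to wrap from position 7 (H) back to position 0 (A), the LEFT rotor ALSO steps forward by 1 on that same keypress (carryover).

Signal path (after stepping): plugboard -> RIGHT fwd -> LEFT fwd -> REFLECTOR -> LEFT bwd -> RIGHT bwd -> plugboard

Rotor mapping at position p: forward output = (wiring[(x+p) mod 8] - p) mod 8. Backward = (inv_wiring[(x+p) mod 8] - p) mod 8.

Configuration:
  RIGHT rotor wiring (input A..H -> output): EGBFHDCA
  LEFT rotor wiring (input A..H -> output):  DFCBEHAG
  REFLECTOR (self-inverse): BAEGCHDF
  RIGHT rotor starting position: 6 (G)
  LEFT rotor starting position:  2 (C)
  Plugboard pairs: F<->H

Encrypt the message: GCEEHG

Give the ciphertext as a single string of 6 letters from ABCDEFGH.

Char 1 ('G'): step: R->7, L=2; G->plug->G->R->E->L->G->refl->D->L'->H->R'->C->plug->C
Char 2 ('C'): step: R->0, L->3 (L advanced); C->plug->C->R->B->L->B->refl->A->L'->F->R'->D->plug->D
Char 3 ('E'): step: R->1, L=3; E->plug->E->R->C->L->E->refl->C->L'->G->R'->D->plug->D
Char 4 ('E'): step: R->2, L=3; E->plug->E->R->A->L->G->refl->D->L'->E->R'->H->plug->F
Char 5 ('H'): step: R->3, L=3; H->plug->F->R->B->L->B->refl->A->L'->F->R'->E->plug->E
Char 6 ('G'): step: R->4, L=3; G->plug->G->R->F->L->A->refl->B->L'->B->R'->H->plug->F

Answer: CDDFEF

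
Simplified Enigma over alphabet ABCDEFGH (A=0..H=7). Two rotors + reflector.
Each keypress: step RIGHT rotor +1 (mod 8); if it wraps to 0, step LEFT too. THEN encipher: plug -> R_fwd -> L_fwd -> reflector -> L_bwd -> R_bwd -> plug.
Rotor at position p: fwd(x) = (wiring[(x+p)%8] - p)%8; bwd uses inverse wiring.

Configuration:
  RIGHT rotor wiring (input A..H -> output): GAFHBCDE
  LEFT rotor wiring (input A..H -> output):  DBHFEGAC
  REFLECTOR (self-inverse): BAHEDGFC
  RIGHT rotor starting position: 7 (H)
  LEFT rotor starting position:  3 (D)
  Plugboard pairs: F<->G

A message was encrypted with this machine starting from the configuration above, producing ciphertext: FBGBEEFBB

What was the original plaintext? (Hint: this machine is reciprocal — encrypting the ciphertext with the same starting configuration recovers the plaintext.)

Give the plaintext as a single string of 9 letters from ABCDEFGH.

Char 1 ('F'): step: R->0, L->4 (L advanced); F->plug->G->R->D->L->G->refl->F->L'->F->R'->C->plug->C
Char 2 ('B'): step: R->1, L=4; B->plug->B->R->E->L->H->refl->C->L'->B->R'->E->plug->E
Char 3 ('G'): step: R->2, L=4; G->plug->F->R->C->L->E->refl->D->L'->G->R'->H->plug->H
Char 4 ('B'): step: R->3, L=4; B->plug->B->R->G->L->D->refl->E->L'->C->R'->H->plug->H
Char 5 ('E'): step: R->4, L=4; E->plug->E->R->C->L->E->refl->D->L'->G->R'->B->plug->B
Char 6 ('E'): step: R->5, L=4; E->plug->E->R->D->L->G->refl->F->L'->F->R'->A->plug->A
Char 7 ('F'): step: R->6, L=4; F->plug->G->R->D->L->G->refl->F->L'->F->R'->A->plug->A
Char 8 ('B'): step: R->7, L=4; B->plug->B->R->H->L->B->refl->A->L'->A->R'->E->plug->E
Char 9 ('B'): step: R->0, L->5 (L advanced); B->plug->B->R->A->L->B->refl->A->L'->G->R'->A->plug->A

Answer: CEHHBAAEA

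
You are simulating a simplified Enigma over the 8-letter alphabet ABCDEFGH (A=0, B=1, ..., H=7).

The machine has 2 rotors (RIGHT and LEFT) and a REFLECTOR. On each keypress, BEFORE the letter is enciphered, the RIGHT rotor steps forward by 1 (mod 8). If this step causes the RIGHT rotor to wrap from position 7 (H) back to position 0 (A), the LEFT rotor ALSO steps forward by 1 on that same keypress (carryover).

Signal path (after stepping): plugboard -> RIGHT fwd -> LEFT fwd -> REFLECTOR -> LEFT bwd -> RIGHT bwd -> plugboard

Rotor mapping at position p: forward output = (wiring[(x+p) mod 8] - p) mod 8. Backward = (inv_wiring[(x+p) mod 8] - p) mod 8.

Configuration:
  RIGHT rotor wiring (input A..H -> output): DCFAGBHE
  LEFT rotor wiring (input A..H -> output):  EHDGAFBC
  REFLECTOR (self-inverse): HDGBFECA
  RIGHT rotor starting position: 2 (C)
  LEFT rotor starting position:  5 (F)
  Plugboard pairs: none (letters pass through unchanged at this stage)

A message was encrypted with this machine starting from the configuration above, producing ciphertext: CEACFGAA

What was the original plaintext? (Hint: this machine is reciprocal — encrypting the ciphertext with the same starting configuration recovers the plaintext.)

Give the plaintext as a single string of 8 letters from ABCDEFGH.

Answer: GFEDDCBH

Derivation:
Char 1 ('C'): step: R->3, L=5; C->plug->C->R->G->L->B->refl->D->L'->H->R'->G->plug->G
Char 2 ('E'): step: R->4, L=5; E->plug->E->R->H->L->D->refl->B->L'->G->R'->F->plug->F
Char 3 ('A'): step: R->5, L=5; A->plug->A->R->E->L->C->refl->G->L'->F->R'->E->plug->E
Char 4 ('C'): step: R->6, L=5; C->plug->C->R->F->L->G->refl->C->L'->E->R'->D->plug->D
Char 5 ('F'): step: R->7, L=5; F->plug->F->R->H->L->D->refl->B->L'->G->R'->D->plug->D
Char 6 ('G'): step: R->0, L->6 (L advanced); G->plug->G->R->H->L->H->refl->A->L'->F->R'->C->plug->C
Char 7 ('A'): step: R->1, L=6; A->plug->A->R->B->L->E->refl->F->L'->E->R'->B->plug->B
Char 8 ('A'): step: R->2, L=6; A->plug->A->R->D->L->B->refl->D->L'->A->R'->H->plug->H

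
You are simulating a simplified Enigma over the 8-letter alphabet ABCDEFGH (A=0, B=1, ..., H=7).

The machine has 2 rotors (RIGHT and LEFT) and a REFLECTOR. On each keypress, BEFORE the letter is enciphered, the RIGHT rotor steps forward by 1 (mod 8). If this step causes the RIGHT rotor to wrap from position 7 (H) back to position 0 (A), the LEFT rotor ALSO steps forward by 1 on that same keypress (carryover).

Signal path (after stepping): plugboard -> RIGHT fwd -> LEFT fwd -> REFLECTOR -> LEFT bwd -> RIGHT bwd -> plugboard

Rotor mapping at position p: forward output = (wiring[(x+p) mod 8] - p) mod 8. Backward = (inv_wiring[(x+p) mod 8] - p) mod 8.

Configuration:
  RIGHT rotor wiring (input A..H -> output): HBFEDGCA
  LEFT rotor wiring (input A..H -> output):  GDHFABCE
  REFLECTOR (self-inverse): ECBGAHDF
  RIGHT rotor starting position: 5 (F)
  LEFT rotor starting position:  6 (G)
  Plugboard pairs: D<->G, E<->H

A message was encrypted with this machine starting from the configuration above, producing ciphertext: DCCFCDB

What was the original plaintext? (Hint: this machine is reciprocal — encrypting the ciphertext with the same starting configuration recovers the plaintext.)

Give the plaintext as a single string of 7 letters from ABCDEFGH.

Char 1 ('D'): step: R->6, L=6; D->plug->G->R->F->L->H->refl->F->L'->D->R'->D->plug->G
Char 2 ('C'): step: R->7, L=6; C->plug->C->R->C->L->A->refl->E->L'->A->R'->B->plug->B
Char 3 ('C'): step: R->0, L->7 (L advanced); C->plug->C->R->F->L->B->refl->C->L'->G->R'->F->plug->F
Char 4 ('F'): step: R->1, L=7; F->plug->F->R->B->L->H->refl->F->L'->A->R'->A->plug->A
Char 5 ('C'): step: R->2, L=7; C->plug->C->R->B->L->H->refl->F->L'->A->R'->E->plug->H
Char 6 ('D'): step: R->3, L=7; D->plug->G->R->G->L->C->refl->B->L'->F->R'->E->plug->H
Char 7 ('B'): step: R->4, L=7; B->plug->B->R->C->L->E->refl->A->L'->D->R'->E->plug->H

Answer: GBFAHHH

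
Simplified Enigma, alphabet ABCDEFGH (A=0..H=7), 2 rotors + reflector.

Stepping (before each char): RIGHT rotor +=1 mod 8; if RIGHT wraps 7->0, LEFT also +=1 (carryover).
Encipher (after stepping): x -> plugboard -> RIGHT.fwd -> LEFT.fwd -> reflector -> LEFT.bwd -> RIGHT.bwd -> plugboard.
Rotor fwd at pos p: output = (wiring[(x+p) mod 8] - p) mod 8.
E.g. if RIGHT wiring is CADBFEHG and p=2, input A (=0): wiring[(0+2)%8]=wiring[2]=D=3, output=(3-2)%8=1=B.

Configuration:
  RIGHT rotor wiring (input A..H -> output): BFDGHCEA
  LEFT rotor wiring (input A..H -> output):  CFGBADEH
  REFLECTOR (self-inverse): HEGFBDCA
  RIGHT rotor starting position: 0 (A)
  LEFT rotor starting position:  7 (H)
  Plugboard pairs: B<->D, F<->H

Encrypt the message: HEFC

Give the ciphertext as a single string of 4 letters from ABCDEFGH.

Char 1 ('H'): step: R->1, L=7; H->plug->F->R->D->L->H->refl->A->L'->A->R'->H->plug->F
Char 2 ('E'): step: R->2, L=7; E->plug->E->R->C->L->G->refl->C->L'->E->R'->B->plug->D
Char 3 ('F'): step: R->3, L=7; F->plug->H->R->A->L->A->refl->H->L'->D->R'->A->plug->A
Char 4 ('C'): step: R->4, L=7; C->plug->C->R->A->L->A->refl->H->L'->D->R'->A->plug->A

Answer: FDAA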